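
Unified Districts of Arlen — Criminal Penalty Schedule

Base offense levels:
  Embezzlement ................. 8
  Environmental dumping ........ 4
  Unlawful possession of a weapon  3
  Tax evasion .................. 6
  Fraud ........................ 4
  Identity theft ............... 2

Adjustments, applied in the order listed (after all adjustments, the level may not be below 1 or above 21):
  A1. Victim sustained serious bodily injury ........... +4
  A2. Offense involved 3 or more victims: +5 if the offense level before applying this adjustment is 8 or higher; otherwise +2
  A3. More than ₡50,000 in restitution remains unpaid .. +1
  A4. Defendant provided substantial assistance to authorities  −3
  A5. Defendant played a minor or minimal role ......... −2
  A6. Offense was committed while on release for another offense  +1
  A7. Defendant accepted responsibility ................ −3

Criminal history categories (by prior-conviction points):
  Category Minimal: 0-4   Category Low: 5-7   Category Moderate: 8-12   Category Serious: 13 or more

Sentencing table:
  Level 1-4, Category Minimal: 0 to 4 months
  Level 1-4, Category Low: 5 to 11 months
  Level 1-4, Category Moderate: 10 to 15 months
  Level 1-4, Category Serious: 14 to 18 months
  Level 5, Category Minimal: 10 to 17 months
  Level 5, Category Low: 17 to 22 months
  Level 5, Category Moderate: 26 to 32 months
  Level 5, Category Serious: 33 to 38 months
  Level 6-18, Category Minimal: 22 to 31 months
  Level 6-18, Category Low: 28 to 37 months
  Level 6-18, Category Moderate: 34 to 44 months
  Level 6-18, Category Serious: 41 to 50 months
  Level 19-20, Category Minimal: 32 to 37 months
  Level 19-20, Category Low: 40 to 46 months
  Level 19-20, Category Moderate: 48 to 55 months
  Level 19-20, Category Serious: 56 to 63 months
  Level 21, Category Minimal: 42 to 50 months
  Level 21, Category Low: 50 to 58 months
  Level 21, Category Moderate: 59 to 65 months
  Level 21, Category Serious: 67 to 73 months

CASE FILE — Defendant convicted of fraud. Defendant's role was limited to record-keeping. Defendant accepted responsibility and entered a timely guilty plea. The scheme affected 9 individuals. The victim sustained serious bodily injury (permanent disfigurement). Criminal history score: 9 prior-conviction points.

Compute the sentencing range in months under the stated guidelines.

Base offense level for fraud: 4.
A1 applies: 4 + 4 = 8.
A2 applies (level before this adjustment is 8 ≥ 8, so +5): 8 + 5 = 13.
A3 does not apply.
A5 applies: 13 − 2 = 11.
A6 does not apply.
A7 applies: 11 − 3 = 8.
Final offense level: 8.
Criminal history: 9 prior points → Category Moderate (8-12).
Level 8 falls in the 6-18 band.
Grid: Level 6-18 × Category Moderate = 34-44 months.

34-44 months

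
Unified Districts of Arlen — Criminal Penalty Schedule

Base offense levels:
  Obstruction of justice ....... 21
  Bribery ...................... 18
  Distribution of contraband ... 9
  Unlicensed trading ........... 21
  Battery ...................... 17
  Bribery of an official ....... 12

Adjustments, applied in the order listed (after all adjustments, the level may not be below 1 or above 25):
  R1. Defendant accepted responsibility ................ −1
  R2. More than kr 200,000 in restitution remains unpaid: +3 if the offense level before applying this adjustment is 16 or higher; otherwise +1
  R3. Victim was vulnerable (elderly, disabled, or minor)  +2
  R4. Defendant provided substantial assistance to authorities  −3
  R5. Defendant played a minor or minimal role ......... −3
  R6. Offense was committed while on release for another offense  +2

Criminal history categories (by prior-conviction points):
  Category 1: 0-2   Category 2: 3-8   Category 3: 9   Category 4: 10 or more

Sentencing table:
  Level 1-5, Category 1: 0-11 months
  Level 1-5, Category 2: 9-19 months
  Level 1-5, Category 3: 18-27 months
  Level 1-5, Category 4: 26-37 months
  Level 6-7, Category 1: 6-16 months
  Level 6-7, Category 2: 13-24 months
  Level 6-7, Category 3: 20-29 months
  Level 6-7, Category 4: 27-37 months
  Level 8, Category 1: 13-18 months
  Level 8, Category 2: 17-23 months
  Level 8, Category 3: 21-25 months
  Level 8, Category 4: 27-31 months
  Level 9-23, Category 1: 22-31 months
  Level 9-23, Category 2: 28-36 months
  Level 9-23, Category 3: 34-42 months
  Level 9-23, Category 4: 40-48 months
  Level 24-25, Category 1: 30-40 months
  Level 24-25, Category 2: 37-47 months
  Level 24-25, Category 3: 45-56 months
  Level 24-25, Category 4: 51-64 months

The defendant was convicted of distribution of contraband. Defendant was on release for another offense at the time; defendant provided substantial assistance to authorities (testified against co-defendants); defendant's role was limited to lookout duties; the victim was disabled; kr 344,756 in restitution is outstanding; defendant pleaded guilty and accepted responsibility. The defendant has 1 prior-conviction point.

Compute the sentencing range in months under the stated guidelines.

Base offense level for distribution of contraband: 9.
R1 applies: 9 − 1 = 8.
R2 applies (level before this adjustment is 8 < 16, so +1): 8 + 1 = 9.
R3 applies: 9 + 2 = 11.
R4 applies: 11 − 3 = 8.
R5 applies: 8 − 3 = 5.
R6 applies: 5 + 2 = 7.
Final offense level: 7.
Criminal history: 1 prior point → Category 1 (0-2).
Level 7 falls in the 6-7 band.
Grid: Level 6-7 × Category 1 = 6-16 months.

6-16 months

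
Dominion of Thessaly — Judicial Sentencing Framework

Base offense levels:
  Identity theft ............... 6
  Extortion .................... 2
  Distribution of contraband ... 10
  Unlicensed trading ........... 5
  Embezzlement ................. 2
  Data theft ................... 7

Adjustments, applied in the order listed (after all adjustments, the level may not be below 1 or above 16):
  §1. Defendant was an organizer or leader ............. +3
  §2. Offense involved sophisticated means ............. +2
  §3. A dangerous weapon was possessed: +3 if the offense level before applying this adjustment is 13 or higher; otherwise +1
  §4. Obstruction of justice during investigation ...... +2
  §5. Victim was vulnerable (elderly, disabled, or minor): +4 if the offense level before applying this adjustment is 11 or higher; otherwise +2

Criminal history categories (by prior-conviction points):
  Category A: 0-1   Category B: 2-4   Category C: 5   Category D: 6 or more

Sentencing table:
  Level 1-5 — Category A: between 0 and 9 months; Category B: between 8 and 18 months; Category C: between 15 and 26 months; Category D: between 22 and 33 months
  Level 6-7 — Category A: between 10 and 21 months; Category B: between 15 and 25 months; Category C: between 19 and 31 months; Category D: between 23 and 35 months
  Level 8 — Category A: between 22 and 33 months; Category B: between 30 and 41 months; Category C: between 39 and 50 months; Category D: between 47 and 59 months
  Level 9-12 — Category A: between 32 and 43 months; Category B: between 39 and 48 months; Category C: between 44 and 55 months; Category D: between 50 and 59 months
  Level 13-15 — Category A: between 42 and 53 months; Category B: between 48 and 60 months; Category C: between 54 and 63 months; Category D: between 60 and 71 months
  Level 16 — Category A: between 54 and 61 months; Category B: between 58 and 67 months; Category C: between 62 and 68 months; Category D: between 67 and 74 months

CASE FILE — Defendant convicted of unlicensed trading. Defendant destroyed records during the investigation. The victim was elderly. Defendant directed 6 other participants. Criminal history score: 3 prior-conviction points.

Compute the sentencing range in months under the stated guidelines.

39-48 months

Base offense level for unlicensed trading: 5.
§1 applies: 5 + 3 = 8.
§4 applies: 8 + 2 = 10.
§5 applies (level before this adjustment is 10 < 11, so +2): 10 + 2 = 12.
Final offense level: 12.
Criminal history: 3 prior points → Category B (2-4).
Level 12 falls in the 9-12 band.
Grid: Level 9-12 × Category B = 39-48 months.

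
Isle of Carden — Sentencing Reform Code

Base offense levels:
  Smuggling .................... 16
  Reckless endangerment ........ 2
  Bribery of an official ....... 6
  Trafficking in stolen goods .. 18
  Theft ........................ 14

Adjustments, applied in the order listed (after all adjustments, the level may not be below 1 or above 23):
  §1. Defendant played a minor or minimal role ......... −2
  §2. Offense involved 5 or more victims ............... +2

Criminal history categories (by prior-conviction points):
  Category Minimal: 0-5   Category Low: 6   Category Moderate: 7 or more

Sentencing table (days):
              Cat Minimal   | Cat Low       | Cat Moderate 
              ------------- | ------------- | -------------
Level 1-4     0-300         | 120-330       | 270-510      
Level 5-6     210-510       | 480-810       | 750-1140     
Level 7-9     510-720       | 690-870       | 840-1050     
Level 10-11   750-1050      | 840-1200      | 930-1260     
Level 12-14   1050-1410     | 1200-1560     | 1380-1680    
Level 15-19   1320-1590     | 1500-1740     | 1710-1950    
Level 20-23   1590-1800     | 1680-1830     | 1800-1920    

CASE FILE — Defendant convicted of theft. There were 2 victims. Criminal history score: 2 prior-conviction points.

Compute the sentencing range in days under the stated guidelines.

1050-1410 days

Base offense level for theft: 14.
Final offense level: 14.
Criminal history: 2 prior points → Category Minimal (0-5).
Level 14 falls in the 12-14 band.
Grid: Level 12-14 × Category Minimal = 1050-1410 days.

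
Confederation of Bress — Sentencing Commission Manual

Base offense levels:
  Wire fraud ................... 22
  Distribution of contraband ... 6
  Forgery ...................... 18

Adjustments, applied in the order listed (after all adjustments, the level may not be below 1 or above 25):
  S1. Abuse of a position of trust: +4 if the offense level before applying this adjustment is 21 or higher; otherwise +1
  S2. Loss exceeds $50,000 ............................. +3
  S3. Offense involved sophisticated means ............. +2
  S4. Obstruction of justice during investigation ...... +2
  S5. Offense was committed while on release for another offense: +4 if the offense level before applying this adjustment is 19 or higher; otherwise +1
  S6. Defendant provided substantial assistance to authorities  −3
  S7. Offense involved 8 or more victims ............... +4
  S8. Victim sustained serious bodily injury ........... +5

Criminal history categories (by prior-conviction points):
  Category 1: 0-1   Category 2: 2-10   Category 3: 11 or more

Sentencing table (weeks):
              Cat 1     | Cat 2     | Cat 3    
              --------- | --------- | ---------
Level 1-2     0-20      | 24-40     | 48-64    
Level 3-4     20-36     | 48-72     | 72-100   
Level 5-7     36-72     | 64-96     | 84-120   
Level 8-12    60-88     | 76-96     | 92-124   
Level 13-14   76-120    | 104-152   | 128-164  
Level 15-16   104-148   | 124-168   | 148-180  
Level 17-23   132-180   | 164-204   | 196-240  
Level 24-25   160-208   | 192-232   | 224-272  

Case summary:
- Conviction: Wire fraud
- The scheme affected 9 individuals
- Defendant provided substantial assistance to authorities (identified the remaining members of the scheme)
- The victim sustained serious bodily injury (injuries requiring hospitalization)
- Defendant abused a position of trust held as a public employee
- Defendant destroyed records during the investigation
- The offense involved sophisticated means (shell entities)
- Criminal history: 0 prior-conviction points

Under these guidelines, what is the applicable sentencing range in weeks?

160-208 weeks

Base offense level for wire fraud: 22.
S1 applies (level before this adjustment is 22 ≥ 21, so +4): 22 + 4 = 26.
S3 applies: 26 + 2 = 28.
S4 applies: 28 + 2 = 30.
S5 does not apply.
S6 applies: 30 − 3 = 27.
S7 applies: 27 + 4 = 31.
S8 applies: 31 + 5 = 36.
Level 36 exceeds the maximum of 25; capped at 25.
Final offense level: 25.
Criminal history: 0 prior points → Category 1 (0-1).
Level 25 falls in the 24-25 band.
Grid: Level 24-25 × Category 1 = 160-208 weeks.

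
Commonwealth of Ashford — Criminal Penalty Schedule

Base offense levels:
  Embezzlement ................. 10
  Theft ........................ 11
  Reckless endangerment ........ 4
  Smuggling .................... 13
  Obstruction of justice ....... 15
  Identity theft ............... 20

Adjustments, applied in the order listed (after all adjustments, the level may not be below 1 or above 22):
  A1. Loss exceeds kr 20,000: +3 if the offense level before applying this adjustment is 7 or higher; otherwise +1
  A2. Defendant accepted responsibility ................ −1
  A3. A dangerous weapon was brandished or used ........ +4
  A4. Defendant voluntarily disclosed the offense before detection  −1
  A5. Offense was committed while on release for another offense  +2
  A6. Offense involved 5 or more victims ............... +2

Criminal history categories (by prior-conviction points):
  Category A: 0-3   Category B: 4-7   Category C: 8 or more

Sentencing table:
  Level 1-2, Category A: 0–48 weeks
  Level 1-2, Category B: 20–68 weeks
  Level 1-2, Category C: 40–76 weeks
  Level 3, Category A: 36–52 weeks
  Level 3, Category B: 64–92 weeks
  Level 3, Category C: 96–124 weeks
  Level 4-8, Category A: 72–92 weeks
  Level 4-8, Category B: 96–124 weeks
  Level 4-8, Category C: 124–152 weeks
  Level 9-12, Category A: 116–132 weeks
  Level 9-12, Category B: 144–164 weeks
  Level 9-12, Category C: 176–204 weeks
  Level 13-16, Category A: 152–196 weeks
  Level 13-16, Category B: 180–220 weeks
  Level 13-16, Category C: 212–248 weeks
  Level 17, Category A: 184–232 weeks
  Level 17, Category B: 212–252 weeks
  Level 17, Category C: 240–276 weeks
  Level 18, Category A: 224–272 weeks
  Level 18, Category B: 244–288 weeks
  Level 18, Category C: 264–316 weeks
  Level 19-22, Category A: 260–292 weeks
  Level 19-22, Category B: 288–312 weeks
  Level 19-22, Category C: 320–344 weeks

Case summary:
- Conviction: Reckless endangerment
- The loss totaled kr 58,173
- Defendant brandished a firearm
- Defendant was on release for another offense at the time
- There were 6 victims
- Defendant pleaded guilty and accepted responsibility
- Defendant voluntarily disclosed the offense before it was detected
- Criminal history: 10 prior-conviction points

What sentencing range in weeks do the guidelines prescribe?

Base offense level for reckless endangerment: 4.
A1 applies (level before this adjustment is 4 < 7, so +1): 4 + 1 = 5.
A2 applies: 5 − 1 = 4.
A3 applies: 4 + 4 = 8.
A4 applies: 8 − 1 = 7.
A5 applies: 7 + 2 = 9.
A6 applies: 9 + 2 = 11.
Final offense level: 11.
Criminal history: 10 prior points → Category C (8+).
Level 11 falls in the 9-12 band.
Grid: Level 9-12 × Category C = 176-204 weeks.

176-204 weeks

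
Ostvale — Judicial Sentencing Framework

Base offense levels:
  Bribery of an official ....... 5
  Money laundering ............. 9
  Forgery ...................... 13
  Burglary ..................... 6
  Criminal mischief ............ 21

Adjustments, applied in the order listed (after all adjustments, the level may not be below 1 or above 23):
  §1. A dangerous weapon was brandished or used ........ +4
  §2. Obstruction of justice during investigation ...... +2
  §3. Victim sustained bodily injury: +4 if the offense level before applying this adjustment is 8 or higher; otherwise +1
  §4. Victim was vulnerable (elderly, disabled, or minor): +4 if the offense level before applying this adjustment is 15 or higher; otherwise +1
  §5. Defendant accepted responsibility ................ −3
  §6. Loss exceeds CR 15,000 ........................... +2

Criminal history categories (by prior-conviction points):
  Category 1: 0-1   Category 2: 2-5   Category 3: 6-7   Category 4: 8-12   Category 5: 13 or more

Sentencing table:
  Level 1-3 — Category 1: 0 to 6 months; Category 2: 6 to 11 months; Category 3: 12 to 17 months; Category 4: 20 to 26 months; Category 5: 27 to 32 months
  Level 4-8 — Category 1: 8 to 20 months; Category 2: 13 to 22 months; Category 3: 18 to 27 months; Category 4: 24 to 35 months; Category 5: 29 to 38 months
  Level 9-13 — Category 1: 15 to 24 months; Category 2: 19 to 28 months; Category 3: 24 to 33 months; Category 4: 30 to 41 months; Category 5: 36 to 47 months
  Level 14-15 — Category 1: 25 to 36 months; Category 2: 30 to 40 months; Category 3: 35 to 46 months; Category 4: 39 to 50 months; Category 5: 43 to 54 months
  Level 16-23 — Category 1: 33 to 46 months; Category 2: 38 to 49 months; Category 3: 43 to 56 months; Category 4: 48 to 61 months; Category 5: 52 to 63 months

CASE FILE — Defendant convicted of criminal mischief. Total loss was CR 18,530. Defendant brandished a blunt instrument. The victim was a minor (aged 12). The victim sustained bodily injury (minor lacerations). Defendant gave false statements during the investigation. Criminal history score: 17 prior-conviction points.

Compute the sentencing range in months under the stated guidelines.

Base offense level for criminal mischief: 21.
§1 applies: 21 + 4 = 25.
§2 applies: 25 + 2 = 27.
§3 applies (level before this adjustment is 27 ≥ 8, so +4): 27 + 4 = 31.
§4 applies (level before this adjustment is 31 ≥ 15, so +4): 31 + 4 = 35.
§6 applies: 35 + 2 = 37.
Level 37 exceeds the maximum of 23; capped at 23.
Final offense level: 23.
Criminal history: 17 prior points → Category 5 (13+).
Level 23 falls in the 16-23 band.
Grid: Level 16-23 × Category 5 = 52-63 months.

52-63 months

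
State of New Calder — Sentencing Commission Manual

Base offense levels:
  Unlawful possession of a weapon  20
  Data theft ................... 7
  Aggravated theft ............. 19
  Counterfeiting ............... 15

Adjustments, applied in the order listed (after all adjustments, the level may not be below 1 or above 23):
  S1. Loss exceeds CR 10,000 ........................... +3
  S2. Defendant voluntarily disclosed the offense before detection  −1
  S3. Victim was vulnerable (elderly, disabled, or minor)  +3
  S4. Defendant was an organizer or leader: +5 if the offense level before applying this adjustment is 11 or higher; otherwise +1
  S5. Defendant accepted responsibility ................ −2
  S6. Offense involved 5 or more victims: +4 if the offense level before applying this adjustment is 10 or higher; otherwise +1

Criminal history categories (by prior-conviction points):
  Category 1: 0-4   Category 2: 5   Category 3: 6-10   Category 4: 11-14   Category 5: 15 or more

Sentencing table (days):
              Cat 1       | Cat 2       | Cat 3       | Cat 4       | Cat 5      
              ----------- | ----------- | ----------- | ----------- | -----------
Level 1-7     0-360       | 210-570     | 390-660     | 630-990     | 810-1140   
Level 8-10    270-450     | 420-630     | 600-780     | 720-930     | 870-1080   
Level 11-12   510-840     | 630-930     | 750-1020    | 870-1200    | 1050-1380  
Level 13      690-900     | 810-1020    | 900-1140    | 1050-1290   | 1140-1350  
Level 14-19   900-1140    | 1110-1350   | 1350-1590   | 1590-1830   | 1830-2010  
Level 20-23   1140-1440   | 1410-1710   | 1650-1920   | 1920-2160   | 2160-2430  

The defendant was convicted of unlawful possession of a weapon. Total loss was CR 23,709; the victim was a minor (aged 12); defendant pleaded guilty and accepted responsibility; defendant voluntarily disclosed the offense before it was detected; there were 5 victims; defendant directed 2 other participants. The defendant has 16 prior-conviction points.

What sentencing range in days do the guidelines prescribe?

2160-2430 days

Base offense level for unlawful possession of a weapon: 20.
S1 applies: 20 + 3 = 23.
S2 applies: 23 − 1 = 22.
S3 applies: 22 + 3 = 25.
S4 applies (level before this adjustment is 25 ≥ 11, so +5): 25 + 5 = 30.
S5 applies: 30 − 2 = 28.
S6 applies (level before this adjustment is 28 ≥ 10, so +4): 28 + 4 = 32.
Level 32 exceeds the maximum of 23; capped at 23.
Final offense level: 23.
Criminal history: 16 prior points → Category 5 (15+).
Level 23 falls in the 20-23 band.
Grid: Level 20-23 × Category 5 = 2160-2430 days.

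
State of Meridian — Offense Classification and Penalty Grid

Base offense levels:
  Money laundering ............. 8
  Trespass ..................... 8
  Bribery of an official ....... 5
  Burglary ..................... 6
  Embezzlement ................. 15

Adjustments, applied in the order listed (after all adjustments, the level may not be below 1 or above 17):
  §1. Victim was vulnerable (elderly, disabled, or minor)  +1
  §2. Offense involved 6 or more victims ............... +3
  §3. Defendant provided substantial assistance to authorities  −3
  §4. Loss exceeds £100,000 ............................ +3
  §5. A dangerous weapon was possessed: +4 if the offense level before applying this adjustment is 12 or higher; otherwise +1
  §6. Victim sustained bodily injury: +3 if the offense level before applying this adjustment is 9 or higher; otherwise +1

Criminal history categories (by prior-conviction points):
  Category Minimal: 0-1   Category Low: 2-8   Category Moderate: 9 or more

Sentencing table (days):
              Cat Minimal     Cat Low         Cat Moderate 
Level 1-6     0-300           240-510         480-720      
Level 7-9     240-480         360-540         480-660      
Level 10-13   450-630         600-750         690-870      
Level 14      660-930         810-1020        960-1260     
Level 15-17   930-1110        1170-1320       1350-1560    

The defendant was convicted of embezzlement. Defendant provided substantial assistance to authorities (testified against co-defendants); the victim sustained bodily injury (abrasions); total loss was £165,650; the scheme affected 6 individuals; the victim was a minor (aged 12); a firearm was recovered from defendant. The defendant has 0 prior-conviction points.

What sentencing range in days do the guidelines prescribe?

930-1110 days

Base offense level for embezzlement: 15.
§1 applies: 15 + 1 = 16.
§2 applies: 16 + 3 = 19.
§3 applies: 19 − 3 = 16.
§4 applies: 16 + 3 = 19.
§5 applies (level before this adjustment is 19 ≥ 12, so +4): 19 + 4 = 23.
§6 applies (level before this adjustment is 23 ≥ 9, so +3): 23 + 3 = 26.
Level 26 exceeds the maximum of 17; capped at 17.
Final offense level: 17.
Criminal history: 0 prior points → Category Minimal (0-1).
Level 17 falls in the 15-17 band.
Grid: Level 15-17 × Category Minimal = 930-1110 days.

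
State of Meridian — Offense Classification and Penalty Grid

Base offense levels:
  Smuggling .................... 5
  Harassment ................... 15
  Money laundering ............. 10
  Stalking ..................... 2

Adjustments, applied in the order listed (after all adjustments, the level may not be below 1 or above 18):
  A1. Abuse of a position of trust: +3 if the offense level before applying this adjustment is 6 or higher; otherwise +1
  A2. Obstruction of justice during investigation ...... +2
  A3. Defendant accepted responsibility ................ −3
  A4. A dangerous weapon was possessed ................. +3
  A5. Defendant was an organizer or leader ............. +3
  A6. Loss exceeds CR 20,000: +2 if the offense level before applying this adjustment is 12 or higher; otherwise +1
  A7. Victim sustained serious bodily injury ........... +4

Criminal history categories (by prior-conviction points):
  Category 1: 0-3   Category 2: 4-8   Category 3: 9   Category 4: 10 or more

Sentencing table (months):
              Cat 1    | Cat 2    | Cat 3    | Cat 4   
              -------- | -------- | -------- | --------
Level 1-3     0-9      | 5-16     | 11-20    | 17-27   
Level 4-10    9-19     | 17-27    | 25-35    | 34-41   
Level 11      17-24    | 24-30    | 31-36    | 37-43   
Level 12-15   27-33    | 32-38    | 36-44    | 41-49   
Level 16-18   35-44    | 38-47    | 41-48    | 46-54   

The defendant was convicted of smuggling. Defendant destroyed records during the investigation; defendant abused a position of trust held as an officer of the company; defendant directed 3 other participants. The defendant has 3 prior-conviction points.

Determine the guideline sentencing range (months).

17-24 months

Base offense level for smuggling: 5.
A1 applies (level before this adjustment is 5 < 6, so +1): 5 + 1 = 6.
A2 applies: 6 + 2 = 8.
A4 does not apply.
A5 applies: 8 + 3 = 11.
A7 does not apply.
Final offense level: 11.
Criminal history: 3 prior points → Category 1 (0-3).
Level 11 falls in the 11 band.
Grid: Level 11 × Category 1 = 17-24 months.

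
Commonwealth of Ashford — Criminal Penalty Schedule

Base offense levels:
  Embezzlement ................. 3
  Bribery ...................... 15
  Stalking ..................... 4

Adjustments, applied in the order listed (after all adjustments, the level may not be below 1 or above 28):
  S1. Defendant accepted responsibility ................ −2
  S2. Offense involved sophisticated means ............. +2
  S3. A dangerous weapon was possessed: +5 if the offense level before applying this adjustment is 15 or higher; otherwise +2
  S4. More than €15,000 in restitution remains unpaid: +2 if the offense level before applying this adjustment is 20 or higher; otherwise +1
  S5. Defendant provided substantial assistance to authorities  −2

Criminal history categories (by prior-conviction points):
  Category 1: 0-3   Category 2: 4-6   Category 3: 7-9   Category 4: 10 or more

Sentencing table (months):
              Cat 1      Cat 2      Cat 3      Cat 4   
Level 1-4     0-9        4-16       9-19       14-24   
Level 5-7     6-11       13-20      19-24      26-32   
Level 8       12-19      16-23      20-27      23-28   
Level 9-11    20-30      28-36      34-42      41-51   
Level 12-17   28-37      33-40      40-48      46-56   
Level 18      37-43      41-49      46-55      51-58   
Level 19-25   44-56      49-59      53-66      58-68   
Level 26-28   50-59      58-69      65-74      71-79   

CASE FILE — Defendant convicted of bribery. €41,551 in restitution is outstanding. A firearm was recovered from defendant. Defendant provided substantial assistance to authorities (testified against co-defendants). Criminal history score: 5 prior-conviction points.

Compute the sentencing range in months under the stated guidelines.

49-59 months

Base offense level for bribery: 15.
S1 does not apply.
S2 does not apply.
S3 applies (level before this adjustment is 15 ≥ 15, so +5): 15 + 5 = 20.
S4 applies (level before this adjustment is 20 ≥ 20, so +2): 20 + 2 = 22.
S5 applies: 22 − 2 = 20.
Final offense level: 20.
Criminal history: 5 prior points → Category 2 (4-6).
Level 20 falls in the 19-25 band.
Grid: Level 19-25 × Category 2 = 49-59 months.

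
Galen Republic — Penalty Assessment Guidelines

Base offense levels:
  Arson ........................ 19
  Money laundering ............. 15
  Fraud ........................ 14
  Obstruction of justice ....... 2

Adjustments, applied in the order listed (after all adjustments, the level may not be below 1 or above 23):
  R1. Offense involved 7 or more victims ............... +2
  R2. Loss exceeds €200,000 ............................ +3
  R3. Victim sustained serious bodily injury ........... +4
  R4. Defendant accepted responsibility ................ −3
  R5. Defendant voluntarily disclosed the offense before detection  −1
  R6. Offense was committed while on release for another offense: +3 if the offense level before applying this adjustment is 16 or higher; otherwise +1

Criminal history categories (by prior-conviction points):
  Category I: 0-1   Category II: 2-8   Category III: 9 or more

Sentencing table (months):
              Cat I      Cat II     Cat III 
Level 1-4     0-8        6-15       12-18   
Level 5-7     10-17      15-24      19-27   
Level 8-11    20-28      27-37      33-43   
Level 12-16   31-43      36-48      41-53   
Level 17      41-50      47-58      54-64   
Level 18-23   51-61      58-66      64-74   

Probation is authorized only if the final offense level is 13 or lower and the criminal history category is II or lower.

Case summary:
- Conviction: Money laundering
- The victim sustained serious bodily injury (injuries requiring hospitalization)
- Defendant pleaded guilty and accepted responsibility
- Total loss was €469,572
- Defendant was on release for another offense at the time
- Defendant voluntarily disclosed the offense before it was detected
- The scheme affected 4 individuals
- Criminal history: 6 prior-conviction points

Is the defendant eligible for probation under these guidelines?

No

Base offense level for money laundering: 15.
R1 does not apply.
R2 applies: 15 + 3 = 18.
R3 applies: 18 + 4 = 22.
R4 applies: 22 − 3 = 19.
R5 applies: 19 − 1 = 18.
R6 applies (level before this adjustment is 18 ≥ 16, so +3): 18 + 3 = 21.
Final offense level: 21.
Criminal history: 6 prior points → Category II (2-8).
Level 21 falls in the 18-23 band.
Grid: Level 18-23 × Category II = 58-66 months.
Probation check: level 21 > 13 and category II ≤ II → not eligible.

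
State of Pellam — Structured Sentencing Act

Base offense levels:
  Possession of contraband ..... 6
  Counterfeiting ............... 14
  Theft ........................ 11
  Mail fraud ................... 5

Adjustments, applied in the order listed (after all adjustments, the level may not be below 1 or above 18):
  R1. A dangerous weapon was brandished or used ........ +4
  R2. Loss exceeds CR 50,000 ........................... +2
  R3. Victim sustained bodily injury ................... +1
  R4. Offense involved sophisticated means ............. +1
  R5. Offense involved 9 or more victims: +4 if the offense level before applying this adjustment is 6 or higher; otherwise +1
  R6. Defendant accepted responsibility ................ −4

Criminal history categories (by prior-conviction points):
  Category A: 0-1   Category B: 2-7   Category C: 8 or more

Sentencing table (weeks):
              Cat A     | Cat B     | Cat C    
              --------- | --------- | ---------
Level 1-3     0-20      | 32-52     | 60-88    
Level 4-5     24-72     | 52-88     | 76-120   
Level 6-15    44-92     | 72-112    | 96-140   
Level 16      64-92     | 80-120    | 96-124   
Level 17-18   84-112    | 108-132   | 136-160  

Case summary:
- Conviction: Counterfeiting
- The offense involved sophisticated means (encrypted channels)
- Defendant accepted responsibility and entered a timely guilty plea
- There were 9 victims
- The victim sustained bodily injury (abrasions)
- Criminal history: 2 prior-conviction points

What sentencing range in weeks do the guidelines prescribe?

80-120 weeks

Base offense level for counterfeiting: 14.
R1 does not apply.
R2 does not apply.
R3 applies: 14 + 1 = 15.
R4 applies: 15 + 1 = 16.
R5 applies (level before this adjustment is 16 ≥ 6, so +4): 16 + 4 = 20.
R6 applies: 20 − 4 = 16.
Final offense level: 16.
Criminal history: 2 prior points → Category B (2-7).
Level 16 falls in the 16 band.
Grid: Level 16 × Category B = 80-120 weeks.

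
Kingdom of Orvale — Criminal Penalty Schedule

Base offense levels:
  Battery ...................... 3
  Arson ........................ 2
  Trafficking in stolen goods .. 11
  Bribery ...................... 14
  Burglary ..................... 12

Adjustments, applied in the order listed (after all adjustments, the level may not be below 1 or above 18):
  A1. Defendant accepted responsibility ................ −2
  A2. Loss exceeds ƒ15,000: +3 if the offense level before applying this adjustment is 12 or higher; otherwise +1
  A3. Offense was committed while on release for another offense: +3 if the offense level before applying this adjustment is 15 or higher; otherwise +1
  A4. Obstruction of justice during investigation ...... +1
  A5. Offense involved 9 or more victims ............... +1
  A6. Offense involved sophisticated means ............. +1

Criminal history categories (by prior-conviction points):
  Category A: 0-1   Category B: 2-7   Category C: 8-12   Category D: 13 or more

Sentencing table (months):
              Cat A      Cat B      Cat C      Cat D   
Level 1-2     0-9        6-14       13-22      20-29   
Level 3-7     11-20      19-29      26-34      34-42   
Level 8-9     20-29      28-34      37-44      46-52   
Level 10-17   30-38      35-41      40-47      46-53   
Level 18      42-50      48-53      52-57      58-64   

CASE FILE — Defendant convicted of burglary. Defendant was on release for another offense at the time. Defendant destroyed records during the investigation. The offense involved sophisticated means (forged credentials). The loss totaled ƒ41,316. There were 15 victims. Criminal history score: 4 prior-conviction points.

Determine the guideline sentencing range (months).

48-53 months

Base offense level for burglary: 12.
A2 applies (level before this adjustment is 12 ≥ 12, so +3): 12 + 3 = 15.
A3 applies (level before this adjustment is 15 ≥ 15, so +3): 15 + 3 = 18.
A4 applies: 18 + 1 = 19.
A5 applies: 19 + 1 = 20.
A6 applies: 20 + 1 = 21.
Level 21 exceeds the maximum of 18; capped at 18.
Final offense level: 18.
Criminal history: 4 prior points → Category B (2-7).
Level 18 falls in the 18 band.
Grid: Level 18 × Category B = 48-53 months.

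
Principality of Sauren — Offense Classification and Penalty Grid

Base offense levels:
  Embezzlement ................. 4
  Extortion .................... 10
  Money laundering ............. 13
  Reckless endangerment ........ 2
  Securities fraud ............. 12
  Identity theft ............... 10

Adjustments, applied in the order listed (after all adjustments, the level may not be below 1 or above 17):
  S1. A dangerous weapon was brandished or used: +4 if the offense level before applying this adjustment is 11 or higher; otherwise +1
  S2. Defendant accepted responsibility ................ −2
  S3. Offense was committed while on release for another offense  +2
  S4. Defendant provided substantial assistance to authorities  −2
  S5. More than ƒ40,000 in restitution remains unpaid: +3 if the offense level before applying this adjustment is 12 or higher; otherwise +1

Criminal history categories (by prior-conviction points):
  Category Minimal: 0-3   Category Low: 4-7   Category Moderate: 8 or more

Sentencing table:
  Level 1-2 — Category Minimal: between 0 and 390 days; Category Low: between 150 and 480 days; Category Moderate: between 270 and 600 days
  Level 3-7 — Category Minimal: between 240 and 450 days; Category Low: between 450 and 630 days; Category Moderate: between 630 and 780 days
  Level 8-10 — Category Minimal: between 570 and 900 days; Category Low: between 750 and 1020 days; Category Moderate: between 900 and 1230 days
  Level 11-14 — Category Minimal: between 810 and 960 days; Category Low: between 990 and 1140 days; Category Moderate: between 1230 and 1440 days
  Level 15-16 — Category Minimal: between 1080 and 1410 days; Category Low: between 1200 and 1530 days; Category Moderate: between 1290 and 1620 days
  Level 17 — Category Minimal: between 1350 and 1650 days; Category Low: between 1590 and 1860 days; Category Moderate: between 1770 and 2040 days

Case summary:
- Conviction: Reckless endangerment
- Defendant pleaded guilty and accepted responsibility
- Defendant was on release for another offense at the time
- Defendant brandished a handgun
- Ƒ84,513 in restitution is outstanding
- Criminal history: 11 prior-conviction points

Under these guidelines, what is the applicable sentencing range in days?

Base offense level for reckless endangerment: 2.
S1 applies (level before this adjustment is 2 < 11, so +1): 2 + 1 = 3.
S2 applies: 3 − 2 = 1.
S3 applies: 1 + 2 = 3.
S4 does not apply.
S5 applies (level before this adjustment is 3 < 12, so +1): 3 + 1 = 4.
Final offense level: 4.
Criminal history: 11 prior points → Category Moderate (8+).
Level 4 falls in the 3-7 band.
Grid: Level 3-7 × Category Moderate = 630-780 days.

630-780 days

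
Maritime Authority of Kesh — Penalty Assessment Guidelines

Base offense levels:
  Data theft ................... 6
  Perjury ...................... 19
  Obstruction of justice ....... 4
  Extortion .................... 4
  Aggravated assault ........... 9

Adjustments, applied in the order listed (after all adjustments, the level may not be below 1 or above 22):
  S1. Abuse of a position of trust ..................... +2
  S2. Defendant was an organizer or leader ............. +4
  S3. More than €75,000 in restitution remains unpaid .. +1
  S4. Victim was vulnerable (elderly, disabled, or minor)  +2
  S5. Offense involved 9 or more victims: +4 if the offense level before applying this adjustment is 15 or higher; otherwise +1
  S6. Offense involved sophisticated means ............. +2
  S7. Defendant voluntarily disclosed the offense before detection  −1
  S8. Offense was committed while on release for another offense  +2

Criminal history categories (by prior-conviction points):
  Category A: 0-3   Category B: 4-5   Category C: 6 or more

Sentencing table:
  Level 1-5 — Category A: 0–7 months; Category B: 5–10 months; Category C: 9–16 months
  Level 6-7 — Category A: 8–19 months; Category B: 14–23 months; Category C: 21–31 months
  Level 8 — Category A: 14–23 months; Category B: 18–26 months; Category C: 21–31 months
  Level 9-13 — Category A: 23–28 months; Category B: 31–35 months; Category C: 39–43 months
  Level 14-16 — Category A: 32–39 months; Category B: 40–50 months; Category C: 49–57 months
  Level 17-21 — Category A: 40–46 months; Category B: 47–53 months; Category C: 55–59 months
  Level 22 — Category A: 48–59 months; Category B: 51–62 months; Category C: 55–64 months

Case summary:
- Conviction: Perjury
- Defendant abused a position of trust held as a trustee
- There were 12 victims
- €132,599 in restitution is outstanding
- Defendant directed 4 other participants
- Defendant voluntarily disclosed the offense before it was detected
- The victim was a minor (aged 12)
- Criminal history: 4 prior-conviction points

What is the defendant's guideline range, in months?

Base offense level for perjury: 19.
S1 applies: 19 + 2 = 21.
S2 applies: 21 + 4 = 25.
S3 applies: 25 + 1 = 26.
S4 applies: 26 + 2 = 28.
S5 applies (level before this adjustment is 28 ≥ 15, so +4): 28 + 4 = 32.
S7 applies: 32 − 1 = 31.
S8 does not apply.
Level 31 exceeds the maximum of 22; capped at 22.
Final offense level: 22.
Criminal history: 4 prior points → Category B (4-5).
Level 22 falls in the 22 band.
Grid: Level 22 × Category B = 51-62 months.

51-62 months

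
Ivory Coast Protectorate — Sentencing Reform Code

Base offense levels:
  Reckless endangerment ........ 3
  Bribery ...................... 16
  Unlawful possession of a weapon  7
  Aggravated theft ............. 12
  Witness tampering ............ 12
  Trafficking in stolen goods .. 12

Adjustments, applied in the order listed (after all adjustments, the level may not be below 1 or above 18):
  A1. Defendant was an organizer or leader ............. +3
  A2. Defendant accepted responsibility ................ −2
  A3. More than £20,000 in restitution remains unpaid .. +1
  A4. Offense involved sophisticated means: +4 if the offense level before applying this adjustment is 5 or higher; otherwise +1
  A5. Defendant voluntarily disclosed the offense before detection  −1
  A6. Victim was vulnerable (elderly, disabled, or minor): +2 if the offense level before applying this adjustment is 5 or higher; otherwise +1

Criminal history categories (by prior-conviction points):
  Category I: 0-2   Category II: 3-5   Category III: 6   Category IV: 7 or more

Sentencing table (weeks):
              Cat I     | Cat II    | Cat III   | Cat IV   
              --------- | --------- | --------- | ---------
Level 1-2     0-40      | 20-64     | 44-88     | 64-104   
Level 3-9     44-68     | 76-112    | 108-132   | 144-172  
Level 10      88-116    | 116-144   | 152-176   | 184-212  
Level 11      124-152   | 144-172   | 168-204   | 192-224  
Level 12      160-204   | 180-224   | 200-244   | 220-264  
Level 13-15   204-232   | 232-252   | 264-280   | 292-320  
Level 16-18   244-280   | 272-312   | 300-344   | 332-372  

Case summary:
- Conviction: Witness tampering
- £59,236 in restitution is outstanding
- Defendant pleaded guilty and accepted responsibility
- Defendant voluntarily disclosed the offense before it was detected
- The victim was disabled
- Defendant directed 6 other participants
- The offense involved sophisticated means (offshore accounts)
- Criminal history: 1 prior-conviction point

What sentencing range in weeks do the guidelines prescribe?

Base offense level for witness tampering: 12.
A1 applies: 12 + 3 = 15.
A2 applies: 15 − 2 = 13.
A3 applies: 13 + 1 = 14.
A4 applies (level before this adjustment is 14 ≥ 5, so +4): 14 + 4 = 18.
A5 applies: 18 − 1 = 17.
A6 applies (level before this adjustment is 17 ≥ 5, so +2): 17 + 2 = 19.
Level 19 exceeds the maximum of 18; capped at 18.
Final offense level: 18.
Criminal history: 1 prior point → Category I (0-2).
Level 18 falls in the 16-18 band.
Grid: Level 16-18 × Category I = 244-280 weeks.

244-280 weeks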